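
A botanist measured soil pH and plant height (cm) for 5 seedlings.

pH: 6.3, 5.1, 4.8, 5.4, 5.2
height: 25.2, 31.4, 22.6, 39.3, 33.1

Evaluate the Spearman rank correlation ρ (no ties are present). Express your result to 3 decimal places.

0.400

Rank pH: 5, 2, 1, 4, 3
Rank height: 2, 3, 1, 5, 4
d = rank(pH) − rank(height): 3, -1, 0, -1, -1; Σd² = 12
ρ = 1 − 6Σd² / [n(n²−1)] = 1 − 6×12 / (5×24) = 1 − 72/120 ≈ 0.400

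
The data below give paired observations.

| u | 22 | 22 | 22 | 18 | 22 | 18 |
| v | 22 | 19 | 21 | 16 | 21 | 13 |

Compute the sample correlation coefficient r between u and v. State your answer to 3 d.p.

n = 6, Σu = 124, Σv = 112, Σu² = 2584, Σv² = 2152, Σuv = 2348
nΣuv − ΣuΣv = 14088 − 13888 = 200
nΣu² − (Σu)² = 15504 − 15376 = 128; nΣv² − (Σv)² = 12912 − 12544 = 368
r = 200 / √(128 × 368) = 200 / 217.0346 ≈ 0.922

0.922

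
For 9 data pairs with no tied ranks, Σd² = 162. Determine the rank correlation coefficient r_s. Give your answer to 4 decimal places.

-0.3500

ρ = 1 − 6Σd² / [n(n²−1)] = 1 − 6×162 / (9×80)
  = 1 − 972/720 = 1 − 1.35000 ≈ -0.3500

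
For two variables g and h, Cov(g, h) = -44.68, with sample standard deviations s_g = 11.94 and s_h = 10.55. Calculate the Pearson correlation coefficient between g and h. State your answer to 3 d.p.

-0.355

r = Cov(g,h) / (s_g · s_h) = -44.68 / (11.94 × 10.55)
  = -44.68 / 125.9670 ≈ -0.355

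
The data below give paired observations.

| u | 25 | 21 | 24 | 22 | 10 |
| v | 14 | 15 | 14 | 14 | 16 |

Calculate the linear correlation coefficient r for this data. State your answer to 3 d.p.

n = 5, Σu = 102, Σv = 73, Σu² = 2226, Σv² = 1069, Σuv = 1469
nΣuv − ΣuΣv = 7345 − 7446 = -101
nΣu² − (Σu)² = 11130 − 10404 = 726; nΣv² − (Σv)² = 5345 − 5329 = 16
r = -101 / √(726 × 16) = -101 / 107.7775 ≈ -0.937

-0.937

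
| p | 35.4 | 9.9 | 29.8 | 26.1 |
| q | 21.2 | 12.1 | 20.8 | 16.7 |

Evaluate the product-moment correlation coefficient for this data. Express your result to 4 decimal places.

n = 4, Σp = 101.2, Σq = 70.8, Σp² = 2920.42, Σq² = 1307.38, Σpq = 1925.98
nΣpq − ΣpΣq = 7703.92 − 7164.96 = 538.96
nΣp² − (Σp)² = 11681.68 − 10241.44 = 1440.24; nΣq² − (Σq)² = 5229.52 − 5012.64 = 216.88
r = 538.96 / √(1440.24 × 216.88) = 538.96 / 558.8911 ≈ 0.9643

0.9643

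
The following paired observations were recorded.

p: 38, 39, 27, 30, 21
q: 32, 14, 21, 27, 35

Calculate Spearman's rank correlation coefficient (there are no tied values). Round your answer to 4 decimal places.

Rank p: 4, 5, 2, 3, 1
Rank q: 4, 1, 2, 3, 5
d = rank(p) − rank(q): 0, 4, 0, 0, -4; Σd² = 32
ρ = 1 − 6Σd² / [n(n²−1)] = 1 − 6×32 / (5×24) = 1 − 192/120 ≈ -0.6000

-0.6000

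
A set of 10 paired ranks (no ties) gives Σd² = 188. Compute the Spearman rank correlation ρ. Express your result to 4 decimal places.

ρ = 1 − 6Σd² / [n(n²−1)] = 1 − 6×188 / (10×99)
  = 1 − 1128/990 = 1 − 1.13939 ≈ -0.1394

-0.1394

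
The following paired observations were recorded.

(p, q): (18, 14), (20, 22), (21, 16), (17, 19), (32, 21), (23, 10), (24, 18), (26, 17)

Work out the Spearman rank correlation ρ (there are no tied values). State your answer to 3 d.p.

Rank p: 2, 3, 4, 1, 8, 5, 6, 7
Rank q: 2, 8, 3, 6, 7, 1, 5, 4
d = rank(p) − rank(q): 0, -5, 1, -5, 1, 4, 1, 3; Σd² = 78
ρ = 1 − 6Σd² / [n(n²−1)] = 1 − 6×78 / (8×63) = 1 − 468/504 ≈ 0.071

0.071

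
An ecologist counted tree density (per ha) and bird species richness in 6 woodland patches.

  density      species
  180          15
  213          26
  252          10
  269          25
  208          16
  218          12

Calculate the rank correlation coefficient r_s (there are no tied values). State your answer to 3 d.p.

Rank density: 1, 3, 5, 6, 2, 4
Rank species: 3, 6, 1, 5, 4, 2
d = rank(density) − rank(species): -2, -3, 4, 1, -2, 2; Σd² = 38
ρ = 1 − 6Σd² / [n(n²−1)] = 1 − 6×38 / (6×35) = 1 − 228/210 ≈ -0.086

-0.086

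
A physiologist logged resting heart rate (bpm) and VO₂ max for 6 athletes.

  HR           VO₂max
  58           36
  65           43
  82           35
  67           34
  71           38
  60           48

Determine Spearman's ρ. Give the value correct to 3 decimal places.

Rank HR: 1, 3, 6, 4, 5, 2
Rank VO₂max: 3, 5, 2, 1, 4, 6
d = rank(HR) − rank(VO₂max): -2, -2, 4, 3, 1, -4; Σd² = 50
ρ = 1 − 6Σd² / [n(n²−1)] = 1 − 6×50 / (6×35) = 1 − 300/210 ≈ -0.429

-0.429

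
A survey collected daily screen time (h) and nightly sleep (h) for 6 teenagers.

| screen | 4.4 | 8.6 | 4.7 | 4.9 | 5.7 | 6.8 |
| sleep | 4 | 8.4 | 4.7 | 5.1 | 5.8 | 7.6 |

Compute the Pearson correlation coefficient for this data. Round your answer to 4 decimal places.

n = 6, Σx = 35.1, Σy = 35.6, Σx² = 218.15, Σy² = 226.06, Σxy = 221.66
nΣxy − ΣxΣy = 1329.96 − 1249.56 = 80.4
nΣx² − (Σx)² = 1308.9 − 1232.01 = 76.89; nΣy² − (Σy)² = 1356.36 − 1267.36 = 89
r = 80.4 / √(76.89 × 89) = 80.4 / 82.7237 ≈ 0.9719

0.9719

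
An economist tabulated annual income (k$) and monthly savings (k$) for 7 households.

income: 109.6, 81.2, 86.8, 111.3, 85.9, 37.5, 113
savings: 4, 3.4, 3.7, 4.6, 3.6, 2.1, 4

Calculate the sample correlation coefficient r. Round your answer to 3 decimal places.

0.960

n = 7, Σx = 625.3, Σy = 25.4, Σx² = 60081.59, Σy² = 95.78, Σxy = 2387.61
nΣxy − ΣxΣy = 16713.27 − 15882.62 = 830.65
nΣx² − (Σx)² = 420571.13 − 391000.09 = 29571.04; nΣy² − (Σy)² = 670.46 − 645.16 = 25.3
r = 830.65 / √(29571.04 × 25.3) = 830.65 / 864.9551 ≈ 0.960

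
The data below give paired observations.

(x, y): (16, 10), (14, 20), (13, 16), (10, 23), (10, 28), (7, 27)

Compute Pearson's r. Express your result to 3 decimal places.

n = 6, Σx = 70, Σy = 124, Σx² = 870, Σy² = 2798, Σxy = 1347
nΣxy − ΣxΣy = 8082 − 8680 = -598
nΣx² − (Σx)² = 5220 − 4900 = 320; nΣy² − (Σy)² = 16788 − 15376 = 1412
r = -598 / √(320 × 1412) = -598 / 672.1904 ≈ -0.890

-0.890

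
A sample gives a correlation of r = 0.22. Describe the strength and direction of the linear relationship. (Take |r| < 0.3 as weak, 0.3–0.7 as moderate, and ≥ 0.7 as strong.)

r = 0.22 > 0 so the relationship is positive.
|r| = 0.22, which falls in the weak range.

weak positive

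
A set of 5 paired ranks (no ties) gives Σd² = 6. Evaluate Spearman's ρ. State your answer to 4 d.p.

ρ = 1 − 6Σd² / [n(n²−1)] = 1 − 6×6 / (5×24)
  = 1 − 36/120 = 1 − 0.30000 ≈ 0.7000

0.7000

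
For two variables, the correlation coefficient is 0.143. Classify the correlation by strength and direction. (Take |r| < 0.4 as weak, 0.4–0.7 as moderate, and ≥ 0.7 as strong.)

r = 0.143 > 0 so the relationship is positive.
|r| = 0.143, which falls in the weak range.

weak positive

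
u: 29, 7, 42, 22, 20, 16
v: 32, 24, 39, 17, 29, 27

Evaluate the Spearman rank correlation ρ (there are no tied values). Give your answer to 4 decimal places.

0.6571

Rank u: 5, 1, 6, 4, 3, 2
Rank v: 5, 2, 6, 1, 4, 3
d = rank(u) − rank(v): 0, -1, 0, 3, -1, -1; Σd² = 12
ρ = 1 − 6Σd² / [n(n²−1)] = 1 − 6×12 / (6×35) = 1 − 72/210 ≈ 0.6571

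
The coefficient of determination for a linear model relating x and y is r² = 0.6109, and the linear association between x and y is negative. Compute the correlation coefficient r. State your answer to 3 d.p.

-0.782

|r| = √0.6109 = 0.782
The association is negative, so r = −0.782.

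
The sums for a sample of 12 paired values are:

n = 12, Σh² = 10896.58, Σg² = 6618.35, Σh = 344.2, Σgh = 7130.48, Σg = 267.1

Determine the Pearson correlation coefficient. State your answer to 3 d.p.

-0.639

r = (nΣgh − ΣgΣh) / √[(nΣg² − (Σg)²)(nΣh² − (Σh)²)]
Numerator: 12×7130.48 − 267.1×344.2 = -6370.06
Denominator: √[(79420.2 − 71342.41)(130758.96 − 118473.64)] = √[8077.79 × 12285.32] = 9961.8389
r = -6370.06 / 9961.8389 ≈ -0.639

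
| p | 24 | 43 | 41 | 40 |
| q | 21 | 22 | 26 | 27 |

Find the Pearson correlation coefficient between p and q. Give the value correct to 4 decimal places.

0.5690

n = 4, Σp = 148, Σq = 96, Σp² = 5706, Σq² = 2330, Σpq = 3596
nΣpq − ΣpΣq = 14384 − 14208 = 176
nΣp² − (Σp)² = 22824 − 21904 = 920; nΣq² − (Σq)² = 9320 − 9216 = 104
r = 176 / √(920 × 104) = 176 / 309.3218 ≈ 0.5690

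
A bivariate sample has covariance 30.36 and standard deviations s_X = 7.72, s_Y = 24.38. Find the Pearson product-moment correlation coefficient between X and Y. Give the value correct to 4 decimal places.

r = Cov(X,Y) / (s_X · s_Y) = 30.36 / (7.72 × 24.38)
  = 30.36 / 188.2136 ≈ 0.1613

0.1613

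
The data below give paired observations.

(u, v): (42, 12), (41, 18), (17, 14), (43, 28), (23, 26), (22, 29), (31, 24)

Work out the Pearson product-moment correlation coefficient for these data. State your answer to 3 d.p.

n = 7, Σu = 219, Σv = 151, Σu² = 7557, Σv² = 3541, Σuv = 4664
nΣuv − ΣuΣv = 32648 − 33069 = -421
nΣu² − (Σu)² = 52899 − 47961 = 4938; nΣv² − (Σv)² = 24787 − 22801 = 1986
r = -421 / √(4938 × 1986) = -421 / 3131.5919 ≈ -0.134

-0.134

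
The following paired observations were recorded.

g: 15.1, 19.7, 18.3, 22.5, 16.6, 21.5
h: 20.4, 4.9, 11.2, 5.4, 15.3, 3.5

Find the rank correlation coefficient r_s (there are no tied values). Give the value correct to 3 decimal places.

Rank g: 1, 4, 3, 6, 2, 5
Rank h: 6, 2, 4, 3, 5, 1
d = rank(g) − rank(h): -5, 2, -1, 3, -3, 4; Σd² = 64
ρ = 1 − 6Σd² / [n(n²−1)] = 1 − 6×64 / (6×35) = 1 − 384/210 ≈ -0.829

-0.829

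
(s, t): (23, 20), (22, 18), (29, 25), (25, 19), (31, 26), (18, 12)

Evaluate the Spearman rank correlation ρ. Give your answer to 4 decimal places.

0.9429

Rank s: 3, 2, 5, 4, 6, 1
Rank t: 4, 2, 5, 3, 6, 1
d = rank(s) − rank(t): -1, 0, 0, 1, 0, 0; Σd² = 2
ρ = 1 − 6Σd² / [n(n²−1)] = 1 − 6×2 / (6×35) = 1 − 12/210 ≈ 0.9429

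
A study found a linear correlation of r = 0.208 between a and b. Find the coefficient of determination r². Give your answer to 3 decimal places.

r² = (0.208)² = 0.043

0.043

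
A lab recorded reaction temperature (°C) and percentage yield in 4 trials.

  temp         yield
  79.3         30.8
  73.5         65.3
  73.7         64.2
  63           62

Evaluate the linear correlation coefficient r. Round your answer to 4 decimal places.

n = 4, Σx = 289.5, Σy = 222.3, Σx² = 21091.43, Σy² = 13178.37, Σxy = 15879.53
nΣxy − ΣxΣy = 63518.12 − 64355.85 = -837.73
nΣx² − (Σx)² = 84365.72 − 83810.25 = 555.47; nΣy² − (Σy)² = 52713.48 − 49417.29 = 3296.19
r = -837.73 / √(555.47 × 3296.19) = -837.73 / 1353.1203 ≈ -0.6191

-0.6191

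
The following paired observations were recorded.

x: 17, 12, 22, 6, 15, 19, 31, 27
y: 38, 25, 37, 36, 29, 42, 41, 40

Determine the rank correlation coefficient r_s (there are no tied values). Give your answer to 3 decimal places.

Rank x: 4, 2, 6, 1, 3, 5, 8, 7
Rank y: 5, 1, 4, 3, 2, 8, 7, 6
d = rank(x) − rank(y): -1, 1, 2, -2, 1, -3, 1, 1; Σd² = 22
ρ = 1 − 6Σd² / [n(n²−1)] = 1 − 6×22 / (8×63) = 1 − 132/504 ≈ 0.738

0.738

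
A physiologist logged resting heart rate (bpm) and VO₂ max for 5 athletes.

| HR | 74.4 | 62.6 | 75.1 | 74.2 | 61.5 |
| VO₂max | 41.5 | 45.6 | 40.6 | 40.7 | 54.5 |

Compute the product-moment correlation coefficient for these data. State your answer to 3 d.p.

-0.873

n = 5, Σx = 347.8, Σy = 222.9, Σx² = 24382.02, Σy² = 10076.71, Σxy = 15362.91
nΣxy − ΣxΣy = 76814.55 − 77524.62 = -710.07
nΣx² − (Σx)² = 121910.1 − 120964.84 = 945.26; nΣy² − (Σy)² = 50383.55 − 49684.41 = 699.14
r = -710.07 / √(945.26 × 699.14) = -710.07 / 812.9385 ≈ -0.873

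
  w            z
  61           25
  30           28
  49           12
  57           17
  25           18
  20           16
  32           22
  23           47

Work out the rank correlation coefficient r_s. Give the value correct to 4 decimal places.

-0.0952

Rank w: 8, 4, 6, 7, 3, 1, 5, 2
Rank z: 6, 7, 1, 3, 4, 2, 5, 8
d = rank(w) − rank(z): 2, -3, 5, 4, -1, -1, 0, -6; Σd² = 92
ρ = 1 − 6Σd² / [n(n²−1)] = 1 − 6×92 / (8×63) = 1 − 552/504 ≈ -0.0952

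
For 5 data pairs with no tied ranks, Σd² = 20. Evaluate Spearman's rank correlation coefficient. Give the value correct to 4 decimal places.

ρ = 1 − 6Σd² / [n(n²−1)] = 1 − 6×20 / (5×24)
  = 1 − 120/120 = 1 − 1.00000 ≈ 0.0000

0.0000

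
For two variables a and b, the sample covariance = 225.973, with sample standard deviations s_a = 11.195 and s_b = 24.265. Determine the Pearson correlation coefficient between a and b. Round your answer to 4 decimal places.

0.8319

r = Cov(a,b) / (s_a · s_b) = 225.973 / (11.195 × 24.265)
  = 225.973 / 271.6467 ≈ 0.8319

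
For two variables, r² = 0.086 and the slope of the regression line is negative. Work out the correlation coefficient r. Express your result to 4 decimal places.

-0.2933

|r| = √0.086 = 0.2933
The association is negative, so r = −0.2933.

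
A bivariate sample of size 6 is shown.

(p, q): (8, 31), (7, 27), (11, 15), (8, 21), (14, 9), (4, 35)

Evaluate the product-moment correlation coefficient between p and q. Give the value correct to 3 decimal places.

-0.940

n = 6, Σp = 52, Σq = 138, Σp² = 510, Σq² = 3662, Σpq = 1036
nΣpq − ΣpΣq = 6216 − 7176 = -960
nΣp² − (Σp)² = 3060 − 2704 = 356; nΣq² − (Σq)² = 21972 − 19044 = 2928
r = -960 / √(356 × 2928) = -960 / 1020.9643 ≈ -0.940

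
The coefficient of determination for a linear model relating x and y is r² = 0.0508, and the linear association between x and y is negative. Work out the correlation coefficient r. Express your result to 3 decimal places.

-0.225

|r| = √0.0508 = 0.225
The association is negative, so r = −0.225.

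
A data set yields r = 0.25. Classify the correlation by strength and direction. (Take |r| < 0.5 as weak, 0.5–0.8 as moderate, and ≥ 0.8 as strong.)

weak positive

r = 0.25 > 0 so the relationship is positive.
|r| = 0.25, which falls in the weak range.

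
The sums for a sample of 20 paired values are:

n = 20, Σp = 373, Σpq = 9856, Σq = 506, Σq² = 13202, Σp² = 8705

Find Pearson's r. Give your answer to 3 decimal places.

r = (nΣpq − ΣpΣq) / √[(nΣp² − (Σp)²)(nΣq² − (Σq)²)]
Numerator: 20×9856 − 373×506 = 8382
Denominator: √[(174100 − 139129)(264040 − 256036)] = √[34971 × 8004] = 16730.4478
r = 8382 / 16730.4478 ≈ 0.501

0.501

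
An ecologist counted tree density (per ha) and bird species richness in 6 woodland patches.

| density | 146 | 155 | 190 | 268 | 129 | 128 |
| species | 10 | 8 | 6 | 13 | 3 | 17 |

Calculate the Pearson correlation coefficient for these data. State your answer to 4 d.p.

n = 6, Σx = 1016, Σy = 57, Σx² = 186290, Σy² = 667, Σxy = 9887
nΣxy − ΣxΣy = 59322 − 57912 = 1410
nΣx² − (Σx)² = 1117740 − 1032256 = 85484; nΣy² − (Σy)² = 4002 − 3249 = 753
r = 1410 / √(85484 × 753) = 1410 / 8023.0575 ≈ 0.1757

0.1757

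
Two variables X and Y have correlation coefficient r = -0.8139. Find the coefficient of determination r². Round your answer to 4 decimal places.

r² = (-0.8139)² = 0.6624

0.6624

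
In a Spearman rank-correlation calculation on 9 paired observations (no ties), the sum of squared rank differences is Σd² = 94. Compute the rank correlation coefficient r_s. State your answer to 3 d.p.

0.217

ρ = 1 − 6Σd² / [n(n²−1)] = 1 − 6×94 / (9×80)
  = 1 − 564/720 = 1 − 0.7833 ≈ 0.217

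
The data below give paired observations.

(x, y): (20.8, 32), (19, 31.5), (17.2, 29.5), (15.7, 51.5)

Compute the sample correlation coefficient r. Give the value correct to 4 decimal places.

-0.6768

n = 4, Σx = 72.7, Σy = 144.5, Σx² = 1335.97, Σy² = 5538.75, Σxy = 2580.05
nΣxy − ΣxΣy = 10320.2 − 10505.15 = -184.95
nΣx² − (Σx)² = 5343.88 − 5285.29 = 58.59; nΣy² − (Σy)² = 22155 − 20880.25 = 1274.75
r = -184.95 / √(58.59 × 1274.75) = -184.95 / 273.2903 ≈ -0.6768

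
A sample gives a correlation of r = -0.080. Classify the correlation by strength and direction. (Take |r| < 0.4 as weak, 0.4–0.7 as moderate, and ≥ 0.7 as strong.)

r = -0.080 < 0 so the relationship is negative.
|r| = 0.080, which falls in the weak range.

weak negative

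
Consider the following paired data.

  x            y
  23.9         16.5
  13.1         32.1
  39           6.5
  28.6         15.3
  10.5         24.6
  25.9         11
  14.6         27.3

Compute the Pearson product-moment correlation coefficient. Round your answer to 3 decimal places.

-0.917

n = 7, Σx = 155.6, Σy = 133.3, Σx² = 4076, Σy² = 3050.45, Σxy = 2447.72
nΣxy − ΣxΣy = 17134.04 − 20741.48 = -3607.44
nΣx² − (Σx)² = 28532 − 24211.36 = 4320.64; nΣy² − (Σy)² = 21353.15 − 17768.89 = 3584.26
r = -3607.44 / √(4320.64 × 3584.26) = -3607.44 / 3935.2633 ≈ -0.917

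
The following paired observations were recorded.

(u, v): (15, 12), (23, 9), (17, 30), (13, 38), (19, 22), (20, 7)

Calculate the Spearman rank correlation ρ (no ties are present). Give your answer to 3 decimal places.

-0.771

Rank u: 2, 6, 3, 1, 4, 5
Rank v: 3, 2, 5, 6, 4, 1
d = rank(u) − rank(v): -1, 4, -2, -5, 0, 4; Σd² = 62
ρ = 1 − 6Σd² / [n(n²−1)] = 1 − 6×62 / (6×35) = 1 − 372/210 ≈ -0.771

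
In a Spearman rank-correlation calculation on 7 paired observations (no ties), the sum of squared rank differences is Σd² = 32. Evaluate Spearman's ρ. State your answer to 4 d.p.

0.4286

ρ = 1 − 6Σd² / [n(n²−1)] = 1 − 6×32 / (7×48)
  = 1 − 192/336 = 1 − 0.57143 ≈ 0.4286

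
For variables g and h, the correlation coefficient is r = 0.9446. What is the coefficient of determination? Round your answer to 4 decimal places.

r² = (0.9446)² = 0.8923

0.8923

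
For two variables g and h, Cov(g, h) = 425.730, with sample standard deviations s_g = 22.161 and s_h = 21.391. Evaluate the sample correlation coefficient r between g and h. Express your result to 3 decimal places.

0.898

r = Cov(g,h) / (s_g · s_h) = 425.730 / (22.161 × 21.391)
  = 425.730 / 474.0460 ≈ 0.898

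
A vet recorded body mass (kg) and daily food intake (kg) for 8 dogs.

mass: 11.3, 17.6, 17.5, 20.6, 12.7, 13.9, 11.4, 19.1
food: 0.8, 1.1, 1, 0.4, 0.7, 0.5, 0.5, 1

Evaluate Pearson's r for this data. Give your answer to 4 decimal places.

0.2511

n = 8, Σx = 124.1, Σy = 6, Σx² = 2017.33, Σy² = 5, Σxy = 94.78
nΣxy − ΣxΣy = 758.24 − 744.6 = 13.64
nΣx² − (Σx)² = 16138.64 − 15400.81 = 737.83; nΣy² − (Σy)² = 40 − 36 = 4
r = 13.64 / √(737.83 × 4) = 13.64 / 54.3261 ≈ 0.2511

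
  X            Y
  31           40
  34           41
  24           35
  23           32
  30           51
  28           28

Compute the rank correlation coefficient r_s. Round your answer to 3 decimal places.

0.657

Rank X: 5, 6, 2, 1, 4, 3
Rank Y: 4, 5, 3, 2, 6, 1
d = rank(X) − rank(Y): 1, 1, -1, -1, -2, 2; Σd² = 12
ρ = 1 − 6Σd² / [n(n²−1)] = 1 − 6×12 / (6×35) = 1 − 72/210 ≈ 0.657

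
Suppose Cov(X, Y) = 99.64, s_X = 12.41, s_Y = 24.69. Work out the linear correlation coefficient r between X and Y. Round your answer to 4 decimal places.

r = Cov(X,Y) / (s_X · s_Y) = 99.64 / (12.41 × 24.69)
  = 99.64 / 306.4029 ≈ 0.3252

0.3252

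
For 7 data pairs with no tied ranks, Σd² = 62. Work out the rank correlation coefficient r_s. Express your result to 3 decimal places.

-0.107

ρ = 1 − 6Σd² / [n(n²−1)] = 1 − 6×62 / (7×48)
  = 1 − 372/336 = 1 − 1.1071 ≈ -0.107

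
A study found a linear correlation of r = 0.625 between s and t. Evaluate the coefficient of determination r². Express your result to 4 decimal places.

0.3906

r² = (0.625)² = 0.3906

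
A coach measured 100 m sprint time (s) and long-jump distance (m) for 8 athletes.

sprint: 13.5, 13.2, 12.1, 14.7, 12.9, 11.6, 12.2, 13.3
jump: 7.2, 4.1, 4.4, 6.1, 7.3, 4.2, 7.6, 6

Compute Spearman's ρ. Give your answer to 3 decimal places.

0.214

Rank sprint: 7, 5, 2, 8, 4, 1, 3, 6
Rank jump: 6, 1, 3, 5, 7, 2, 8, 4
d = rank(sprint) − rank(jump): 1, 4, -1, 3, -3, -1, -5, 2; Σd² = 66
ρ = 1 − 6Σd² / [n(n²−1)] = 1 − 6×66 / (8×63) = 1 − 396/504 ≈ 0.214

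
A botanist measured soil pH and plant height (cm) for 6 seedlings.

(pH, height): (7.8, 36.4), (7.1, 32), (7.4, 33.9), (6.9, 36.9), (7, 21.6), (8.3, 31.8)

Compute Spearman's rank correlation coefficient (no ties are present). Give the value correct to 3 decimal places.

-0.200

Rank pH: 5, 3, 4, 1, 2, 6
Rank height: 5, 3, 4, 6, 1, 2
d = rank(pH) − rank(height): 0, 0, 0, -5, 1, 4; Σd² = 42
ρ = 1 − 6Σd² / [n(n²−1)] = 1 − 6×42 / (6×35) = 1 − 252/210 ≈ -0.200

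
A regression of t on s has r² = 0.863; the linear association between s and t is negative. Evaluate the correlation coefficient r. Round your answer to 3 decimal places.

-0.929

|r| = √0.863 = 0.929
The association is negative, so r = −0.929.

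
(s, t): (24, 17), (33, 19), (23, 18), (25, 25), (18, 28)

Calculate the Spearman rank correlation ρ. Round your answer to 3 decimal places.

Rank s: 3, 5, 2, 4, 1
Rank t: 1, 3, 2, 4, 5
d = rank(s) − rank(t): 2, 2, 0, 0, -4; Σd² = 24
ρ = 1 − 6Σd² / [n(n²−1)] = 1 − 6×24 / (5×24) = 1 − 144/120 ≈ -0.200

-0.200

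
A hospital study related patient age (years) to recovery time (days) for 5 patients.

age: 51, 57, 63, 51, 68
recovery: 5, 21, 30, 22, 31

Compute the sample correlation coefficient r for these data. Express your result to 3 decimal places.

n = 5, Σx = 290, Σy = 109, Σx² = 17044, Σy² = 2811, Σxy = 6572
nΣxy − ΣxΣy = 32860 − 31610 = 1250
nΣx² − (Σx)² = 85220 − 84100 = 1120; nΣy² − (Σy)² = 14055 − 11881 = 2174
r = 1250 / √(1120 × 2174) = 1250 / 1560.4102 ≈ 0.801

0.801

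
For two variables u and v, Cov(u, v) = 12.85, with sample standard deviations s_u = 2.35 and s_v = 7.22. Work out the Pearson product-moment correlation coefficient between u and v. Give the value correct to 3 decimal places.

0.757

r = Cov(u,v) / (s_u · s_v) = 12.85 / (2.35 × 7.22)
  = 12.85 / 16.9670 ≈ 0.757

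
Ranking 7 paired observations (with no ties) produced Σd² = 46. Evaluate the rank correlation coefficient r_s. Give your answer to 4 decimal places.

0.1786

ρ = 1 − 6Σd² / [n(n²−1)] = 1 − 6×46 / (7×48)
  = 1 − 276/336 = 1 − 0.82143 ≈ 0.1786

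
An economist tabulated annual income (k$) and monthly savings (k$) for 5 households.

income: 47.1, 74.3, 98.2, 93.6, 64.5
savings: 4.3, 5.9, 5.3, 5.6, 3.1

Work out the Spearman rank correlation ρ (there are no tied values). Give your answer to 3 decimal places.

Rank income: 1, 3, 5, 4, 2
Rank savings: 2, 5, 3, 4, 1
d = rank(income) − rank(savings): -1, -2, 2, 0, 1; Σd² = 10
ρ = 1 − 6Σd² / [n(n²−1)] = 1 − 6×10 / (5×24) = 1 − 60/120 ≈ 0.500

0.500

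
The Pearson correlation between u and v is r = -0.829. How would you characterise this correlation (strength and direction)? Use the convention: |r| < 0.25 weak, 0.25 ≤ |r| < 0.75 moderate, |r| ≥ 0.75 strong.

strong negative

r = -0.829 < 0 so the relationship is negative.
|r| = 0.829, which falls in the strong range.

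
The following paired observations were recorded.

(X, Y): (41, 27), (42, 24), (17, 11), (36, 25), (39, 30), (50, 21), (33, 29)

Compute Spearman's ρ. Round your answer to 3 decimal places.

-0.071

Rank X: 5, 6, 1, 3, 4, 7, 2
Rank Y: 5, 3, 1, 4, 7, 2, 6
d = rank(X) − rank(Y): 0, 3, 0, -1, -3, 5, -4; Σd² = 60
ρ = 1 − 6Σd² / [n(n²−1)] = 1 − 6×60 / (7×48) = 1 − 360/336 ≈ -0.071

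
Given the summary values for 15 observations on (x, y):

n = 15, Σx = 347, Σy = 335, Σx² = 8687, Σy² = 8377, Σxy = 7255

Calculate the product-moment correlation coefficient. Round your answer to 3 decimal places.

r = (nΣxy − ΣxΣy) / √[(nΣx² − (Σx)²)(nΣy² − (Σy)²)]
Numerator: 15×7255 − 347×335 = -7420
Denominator: √[(130305 − 120409)(125655 − 112225)] = √[9896 × 13430] = 11528.3685
r = -7420 / 11528.3685 ≈ -0.644

-0.644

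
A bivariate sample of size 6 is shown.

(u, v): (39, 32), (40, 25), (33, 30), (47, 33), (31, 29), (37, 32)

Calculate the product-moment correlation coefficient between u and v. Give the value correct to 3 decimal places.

n = 6, Σu = 227, Σv = 181, Σu² = 8749, Σv² = 5503, Σuv = 6872
nΣuv − ΣuΣv = 41232 − 41087 = 145
nΣu² − (Σu)² = 52494 − 51529 = 965; nΣv² − (Σv)² = 33018 − 32761 = 257
r = 145 / √(965 × 257) = 145 / 498.0010 ≈ 0.291

0.291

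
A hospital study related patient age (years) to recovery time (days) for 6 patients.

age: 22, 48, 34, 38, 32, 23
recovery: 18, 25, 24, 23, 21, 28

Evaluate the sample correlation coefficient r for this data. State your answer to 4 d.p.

n = 6, Σx = 197, Σy = 139, Σx² = 6941, Σy² = 3279, Σxy = 4602
nΣxy − ΣxΣy = 27612 − 27383 = 229
nΣx² − (Σx)² = 41646 − 38809 = 2837; nΣy² − (Σy)² = 19674 − 19321 = 353
r = 229 / √(2837 × 353) = 229 / 1000.7302 ≈ 0.2288

0.2288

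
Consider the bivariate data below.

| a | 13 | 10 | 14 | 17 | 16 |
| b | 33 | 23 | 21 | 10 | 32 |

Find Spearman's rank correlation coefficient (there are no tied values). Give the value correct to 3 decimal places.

Rank a: 2, 1, 3, 5, 4
Rank b: 5, 3, 2, 1, 4
d = rank(a) − rank(b): -3, -2, 1, 4, 0; Σd² = 30
ρ = 1 − 6Σd² / [n(n²−1)] = 1 − 6×30 / (5×24) = 1 − 180/120 ≈ -0.500

-0.500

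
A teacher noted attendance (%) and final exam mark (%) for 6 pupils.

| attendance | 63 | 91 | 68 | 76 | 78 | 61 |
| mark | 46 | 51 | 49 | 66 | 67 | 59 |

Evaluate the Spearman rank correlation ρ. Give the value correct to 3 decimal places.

Rank attendance: 2, 6, 3, 4, 5, 1
Rank mark: 1, 3, 2, 5, 6, 4
d = rank(attendance) − rank(mark): 1, 3, 1, -1, -1, -3; Σd² = 22
ρ = 1 − 6Σd² / [n(n²−1)] = 1 − 6×22 / (6×35) = 1 − 132/210 ≈ 0.371

0.371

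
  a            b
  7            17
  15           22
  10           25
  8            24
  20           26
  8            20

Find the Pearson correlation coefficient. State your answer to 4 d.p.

0.6031

n = 6, Σa = 68, Σb = 134, Σa² = 902, Σb² = 3050, Σab = 1571
nΣab − ΣaΣb = 9426 − 9112 = 314
nΣa² − (Σa)² = 5412 − 4624 = 788; nΣb² − (Σb)² = 18300 − 17956 = 344
r = 314 / √(788 × 344) = 314 / 520.6458 ≈ 0.6031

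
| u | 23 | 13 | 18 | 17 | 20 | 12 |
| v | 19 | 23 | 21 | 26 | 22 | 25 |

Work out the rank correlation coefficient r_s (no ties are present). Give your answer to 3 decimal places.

Rank u: 6, 2, 4, 3, 5, 1
Rank v: 1, 4, 2, 6, 3, 5
d = rank(u) − rank(v): 5, -2, 2, -3, 2, -4; Σd² = 62
ρ = 1 − 6Σd² / [n(n²−1)] = 1 − 6×62 / (6×35) = 1 − 372/210 ≈ -0.771

-0.771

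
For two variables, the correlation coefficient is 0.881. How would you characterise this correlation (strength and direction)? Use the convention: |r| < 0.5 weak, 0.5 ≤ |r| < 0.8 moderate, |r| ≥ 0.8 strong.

r = 0.881 > 0 so the relationship is positive.
|r| = 0.881, which falls in the strong range.

strong positive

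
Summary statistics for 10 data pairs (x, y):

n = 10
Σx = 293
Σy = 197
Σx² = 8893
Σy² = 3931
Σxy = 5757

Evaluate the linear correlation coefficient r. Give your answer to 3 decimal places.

r = (nΣxy − ΣxΣy) / √[(nΣx² − (Σx)²)(nΣy² − (Σy)²)]
Numerator: 10×5757 − 293×197 = -151
Denominator: √[(88930 − 85849)(39310 − 38809)] = √[3081 × 501] = 1242.4094
r = -151 / 1242.4094 ≈ -0.122

-0.122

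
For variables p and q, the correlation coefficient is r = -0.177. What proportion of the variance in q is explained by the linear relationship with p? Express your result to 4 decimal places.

r² = (-0.177)² = 0.0313

0.0313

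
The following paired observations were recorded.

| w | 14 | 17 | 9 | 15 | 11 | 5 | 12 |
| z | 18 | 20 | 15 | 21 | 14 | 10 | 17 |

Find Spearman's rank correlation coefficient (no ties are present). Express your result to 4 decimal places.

Rank w: 5, 7, 2, 6, 3, 1, 4
Rank z: 5, 6, 3, 7, 2, 1, 4
d = rank(w) − rank(z): 0, 1, -1, -1, 1, 0, 0; Σd² = 4
ρ = 1 − 6Σd² / [n(n²−1)] = 1 − 6×4 / (7×48) = 1 − 24/336 ≈ 0.9286

0.9286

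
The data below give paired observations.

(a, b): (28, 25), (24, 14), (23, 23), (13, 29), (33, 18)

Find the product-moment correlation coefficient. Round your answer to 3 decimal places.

n = 5, Σa = 121, Σb = 109, Σa² = 3147, Σb² = 2515, Σab = 2536
nΣab − ΣaΣb = 12680 − 13189 = -509
nΣa² − (Σa)² = 15735 − 14641 = 1094; nΣb² − (Σb)² = 12575 − 11881 = 694
r = -509 / √(1094 × 694) = -509 / 871.3415 ≈ -0.584

-0.584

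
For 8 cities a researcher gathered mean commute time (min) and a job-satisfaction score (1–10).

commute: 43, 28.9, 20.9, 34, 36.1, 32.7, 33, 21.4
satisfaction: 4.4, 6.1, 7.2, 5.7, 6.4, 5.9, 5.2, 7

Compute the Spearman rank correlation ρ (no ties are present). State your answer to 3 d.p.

-0.738

Rank commute: 8, 3, 1, 6, 7, 4, 5, 2
Rank satisfaction: 1, 5, 8, 3, 6, 4, 2, 7
d = rank(commute) − rank(satisfaction): 7, -2, -7, 3, 1, 0, 3, -5; Σd² = 146
ρ = 1 − 6Σd² / [n(n²−1)] = 1 − 6×146 / (8×63) = 1 − 876/504 ≈ -0.738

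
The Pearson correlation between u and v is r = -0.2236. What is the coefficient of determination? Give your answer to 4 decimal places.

r² = (-0.2236)² = 0.0500

0.0500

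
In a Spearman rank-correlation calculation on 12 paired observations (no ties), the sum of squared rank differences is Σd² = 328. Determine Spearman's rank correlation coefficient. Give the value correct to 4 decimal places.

-0.1469

ρ = 1 − 6Σd² / [n(n²−1)] = 1 − 6×328 / (12×143)
  = 1 − 1968/1716 = 1 − 1.14685 ≈ -0.1469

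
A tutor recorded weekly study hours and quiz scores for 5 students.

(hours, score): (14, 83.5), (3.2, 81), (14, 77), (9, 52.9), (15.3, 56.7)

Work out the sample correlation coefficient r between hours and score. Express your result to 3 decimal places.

n = 5, Σx = 55.5, Σy = 351.1, Σx² = 717.33, Σy² = 25475.55, Σxy = 3849.81
nΣxy − ΣxΣy = 19249.05 − 19486.05 = -237
nΣx² − (Σx)² = 3586.65 − 3080.25 = 506.4; nΣy² − (Σy)² = 127377.75 − 123271.21 = 4106.54
r = -237 / √(506.4 × 4106.54) = -237 / 1442.0651 ≈ -0.164

-0.164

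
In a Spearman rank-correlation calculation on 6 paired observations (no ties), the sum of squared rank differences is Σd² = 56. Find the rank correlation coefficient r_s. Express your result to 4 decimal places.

ρ = 1 − 6Σd² / [n(n²−1)] = 1 − 6×56 / (6×35)
  = 1 − 336/210 = 1 − 1.60000 ≈ -0.6000

-0.6000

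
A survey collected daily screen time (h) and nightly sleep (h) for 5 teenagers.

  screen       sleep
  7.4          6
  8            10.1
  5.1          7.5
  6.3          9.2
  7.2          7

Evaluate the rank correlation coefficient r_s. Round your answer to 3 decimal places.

0.100

Rank screen: 4, 5, 1, 2, 3
Rank sleep: 1, 5, 3, 4, 2
d = rank(screen) − rank(sleep): 3, 0, -2, -2, 1; Σd² = 18
ρ = 1 − 6Σd² / [n(n²−1)] = 1 − 6×18 / (5×24) = 1 − 108/120 ≈ 0.100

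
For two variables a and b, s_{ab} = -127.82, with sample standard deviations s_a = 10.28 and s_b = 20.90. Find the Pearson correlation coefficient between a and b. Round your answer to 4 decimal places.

-0.5949

r = Cov(a,b) / (s_a · s_b) = -127.82 / (10.28 × 20.90)
  = -127.82 / 214.8520 ≈ -0.5949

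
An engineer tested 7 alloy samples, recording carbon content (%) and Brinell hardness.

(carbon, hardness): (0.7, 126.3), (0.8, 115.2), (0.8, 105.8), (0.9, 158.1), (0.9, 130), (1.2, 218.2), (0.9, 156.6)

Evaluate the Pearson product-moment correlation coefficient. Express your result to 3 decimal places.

n = 7, Σx = 6.2, Σy = 1010.2, Σx² = 5.64, Σy² = 154446.78, Σxy = 927.28
nΣxy − ΣxΣy = 6490.96 − 6263.24 = 227.72
nΣx² − (Σx)² = 39.48 − 38.44 = 1.04; nΣy² − (Σy)² = 1081127.46 − 1020504.04 = 60623.42
r = 227.72 / √(1.04 × 60623.42) = 227.72 / 251.0943 ≈ 0.907

0.907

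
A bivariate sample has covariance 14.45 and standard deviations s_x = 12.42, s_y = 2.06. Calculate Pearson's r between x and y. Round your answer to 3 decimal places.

r = Cov(x,y) / (s_x · s_y) = 14.45 / (12.42 × 2.06)
  = 14.45 / 25.5852 ≈ 0.565

0.565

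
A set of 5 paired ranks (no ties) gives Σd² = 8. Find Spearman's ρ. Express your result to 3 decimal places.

ρ = 1 − 6Σd² / [n(n²−1)] = 1 − 6×8 / (5×24)
  = 1 − 48/120 = 1 − 0.4000 ≈ 0.600

0.600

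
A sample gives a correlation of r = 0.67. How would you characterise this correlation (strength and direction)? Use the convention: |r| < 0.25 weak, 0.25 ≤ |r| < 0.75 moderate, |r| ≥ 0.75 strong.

r = 0.67 > 0 so the relationship is positive.
|r| = 0.67, which falls in the moderate range.

moderate positive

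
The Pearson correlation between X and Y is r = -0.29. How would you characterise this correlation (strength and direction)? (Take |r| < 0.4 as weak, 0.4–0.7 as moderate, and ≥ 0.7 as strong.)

weak negative

r = -0.29 < 0 so the relationship is negative.
|r| = 0.29, which falls in the weak range.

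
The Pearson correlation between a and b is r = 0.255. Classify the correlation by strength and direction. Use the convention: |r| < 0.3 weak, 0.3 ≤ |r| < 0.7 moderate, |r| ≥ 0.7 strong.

r = 0.255 > 0 so the relationship is positive.
|r| = 0.255, which falls in the weak range.

weak positive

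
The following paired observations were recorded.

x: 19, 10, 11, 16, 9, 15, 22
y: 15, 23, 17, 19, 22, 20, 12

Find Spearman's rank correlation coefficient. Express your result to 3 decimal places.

Rank x: 6, 2, 3, 5, 1, 4, 7
Rank y: 2, 7, 3, 4, 6, 5, 1
d = rank(x) − rank(y): 4, -5, 0, 1, -5, -1, 6; Σd² = 104
ρ = 1 − 6Σd² / [n(n²−1)] = 1 − 6×104 / (7×48) = 1 − 624/336 ≈ -0.857

-0.857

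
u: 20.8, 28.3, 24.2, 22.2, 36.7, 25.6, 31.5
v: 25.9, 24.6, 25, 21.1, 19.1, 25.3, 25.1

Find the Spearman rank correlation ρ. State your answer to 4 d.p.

-0.4643

Rank u: 1, 5, 3, 2, 7, 4, 6
Rank v: 7, 3, 4, 2, 1, 6, 5
d = rank(u) − rank(v): -6, 2, -1, 0, 6, -2, 1; Σd² = 82
ρ = 1 − 6Σd² / [n(n²−1)] = 1 − 6×82 / (7×48) = 1 − 492/336 ≈ -0.4643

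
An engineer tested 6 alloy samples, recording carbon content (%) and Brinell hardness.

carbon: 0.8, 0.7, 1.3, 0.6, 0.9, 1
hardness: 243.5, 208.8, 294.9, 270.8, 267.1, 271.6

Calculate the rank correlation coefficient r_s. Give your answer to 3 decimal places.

0.657

Rank carbon: 3, 2, 6, 1, 4, 5
Rank hardness: 2, 1, 6, 4, 3, 5
d = rank(carbon) − rank(hardness): 1, 1, 0, -3, 1, 0; Σd² = 12
ρ = 1 − 6Σd² / [n(n²−1)] = 1 − 6×12 / (6×35) = 1 − 72/210 ≈ 0.657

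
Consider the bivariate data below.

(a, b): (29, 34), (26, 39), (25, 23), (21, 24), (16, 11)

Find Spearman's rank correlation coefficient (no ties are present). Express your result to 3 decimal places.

Rank a: 5, 4, 3, 2, 1
Rank b: 4, 5, 2, 3, 1
d = rank(a) − rank(b): 1, -1, 1, -1, 0; Σd² = 4
ρ = 1 − 6Σd² / [n(n²−1)] = 1 − 6×4 / (5×24) = 1 − 24/120 ≈ 0.800

0.800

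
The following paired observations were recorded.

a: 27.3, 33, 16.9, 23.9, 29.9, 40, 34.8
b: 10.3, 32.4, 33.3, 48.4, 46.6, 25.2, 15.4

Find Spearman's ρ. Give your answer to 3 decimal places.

Rank a: 3, 5, 1, 2, 4, 7, 6
Rank b: 1, 4, 5, 7, 6, 3, 2
d = rank(a) − rank(b): 2, 1, -4, -5, -2, 4, 4; Σd² = 82
ρ = 1 − 6Σd² / [n(n²−1)] = 1 − 6×82 / (7×48) = 1 − 492/336 ≈ -0.464

-0.464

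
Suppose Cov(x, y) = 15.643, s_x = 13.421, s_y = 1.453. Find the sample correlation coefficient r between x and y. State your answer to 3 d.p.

r = Cov(x,y) / (s_x · s_y) = 15.643 / (13.421 × 1.453)
  = 15.643 / 19.5007 ≈ 0.802

0.802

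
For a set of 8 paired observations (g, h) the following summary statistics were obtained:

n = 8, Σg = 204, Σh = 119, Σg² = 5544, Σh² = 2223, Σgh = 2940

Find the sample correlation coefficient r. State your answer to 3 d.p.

r = (nΣgh − ΣgΣh) / √[(nΣg² − (Σg)²)(nΣh² − (Σh)²)]
Numerator: 8×2940 − 204×119 = -756
Denominator: √[(44352 − 41616)(17784 − 14161)] = √[2736 × 3623] = 3148.4167
r = -756 / 3148.4167 ≈ -0.240

-0.240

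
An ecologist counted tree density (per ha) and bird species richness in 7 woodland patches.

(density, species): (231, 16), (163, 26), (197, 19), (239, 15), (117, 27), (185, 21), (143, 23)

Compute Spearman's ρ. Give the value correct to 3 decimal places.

Rank density: 6, 3, 5, 7, 1, 4, 2
Rank species: 2, 6, 3, 1, 7, 4, 5
d = rank(density) − rank(species): 4, -3, 2, 6, -6, 0, -3; Σd² = 110
ρ = 1 − 6Σd² / [n(n²−1)] = 1 − 6×110 / (7×48) = 1 − 660/336 ≈ -0.964

-0.964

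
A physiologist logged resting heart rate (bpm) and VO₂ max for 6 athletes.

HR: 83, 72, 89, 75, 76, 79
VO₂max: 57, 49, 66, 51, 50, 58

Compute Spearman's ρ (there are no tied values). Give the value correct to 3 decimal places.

Rank HR: 5, 1, 6, 2, 3, 4
Rank VO₂max: 4, 1, 6, 3, 2, 5
d = rank(HR) − rank(VO₂max): 1, 0, 0, -1, 1, -1; Σd² = 4
ρ = 1 − 6Σd² / [n(n²−1)] = 1 − 6×4 / (6×35) = 1 − 24/210 ≈ 0.886

0.886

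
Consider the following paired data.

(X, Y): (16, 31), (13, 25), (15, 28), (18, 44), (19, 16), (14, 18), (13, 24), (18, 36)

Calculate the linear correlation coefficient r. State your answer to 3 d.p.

0.342

n = 8, ΣX = 126, ΣY = 222, ΣX² = 2024, ΣY² = 6758, ΣXY = 3549
nΣXY − ΣXΣY = 28392 − 27972 = 420
nΣX² − (ΣX)² = 16192 − 15876 = 316; nΣY² − (ΣY)² = 54064 − 49284 = 4780
r = 420 / √(316 × 4780) = 420 / 1229.0159 ≈ 0.342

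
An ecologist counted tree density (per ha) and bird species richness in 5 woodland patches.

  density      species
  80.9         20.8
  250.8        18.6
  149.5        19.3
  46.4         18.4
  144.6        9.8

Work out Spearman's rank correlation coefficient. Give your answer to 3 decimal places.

0.100

Rank density: 2, 5, 4, 1, 3
Rank species: 5, 3, 4, 2, 1
d = rank(density) − rank(species): -3, 2, 0, -1, 2; Σd² = 18
ρ = 1 − 6Σd² / [n(n²−1)] = 1 − 6×18 / (5×24) = 1 − 108/120 ≈ 0.100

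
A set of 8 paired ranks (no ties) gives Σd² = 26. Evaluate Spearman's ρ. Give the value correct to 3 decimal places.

ρ = 1 − 6Σd² / [n(n²−1)] = 1 − 6×26 / (8×63)
  = 1 − 156/504 = 1 − 0.3095 ≈ 0.690

0.690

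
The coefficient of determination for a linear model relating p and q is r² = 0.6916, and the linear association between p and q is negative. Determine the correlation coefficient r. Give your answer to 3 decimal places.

|r| = √0.6916 = 0.832
The association is negative, so r = −0.832.

-0.832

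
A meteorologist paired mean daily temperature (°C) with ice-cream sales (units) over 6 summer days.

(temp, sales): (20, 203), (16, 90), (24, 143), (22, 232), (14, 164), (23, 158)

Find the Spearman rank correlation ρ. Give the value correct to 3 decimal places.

Rank temp: 3, 2, 6, 4, 1, 5
Rank sales: 5, 1, 2, 6, 4, 3
d = rank(temp) − rank(sales): -2, 1, 4, -2, -3, 2; Σd² = 38
ρ = 1 − 6Σd² / [n(n²−1)] = 1 − 6×38 / (6×35) = 1 − 228/210 ≈ -0.086

-0.086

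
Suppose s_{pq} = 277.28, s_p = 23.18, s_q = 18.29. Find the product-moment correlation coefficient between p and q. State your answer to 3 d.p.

r = Cov(p,q) / (s_p · s_q) = 277.28 / (23.18 × 18.29)
  = 277.28 / 423.9622 ≈ 0.654

0.654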